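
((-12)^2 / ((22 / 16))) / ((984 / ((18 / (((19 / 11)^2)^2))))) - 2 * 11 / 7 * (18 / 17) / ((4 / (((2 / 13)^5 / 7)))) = 355658253622848 / 1652570604885109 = 0.22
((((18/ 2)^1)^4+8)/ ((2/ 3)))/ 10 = 985.35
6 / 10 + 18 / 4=51 / 10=5.10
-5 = -5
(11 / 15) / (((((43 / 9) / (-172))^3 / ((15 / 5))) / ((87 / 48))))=-930204 / 5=-186040.80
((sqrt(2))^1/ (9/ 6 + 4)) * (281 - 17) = 48 * sqrt(2) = 67.88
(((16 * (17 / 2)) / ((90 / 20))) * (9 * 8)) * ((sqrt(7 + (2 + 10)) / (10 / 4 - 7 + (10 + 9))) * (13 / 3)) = 56576 * sqrt(19) / 87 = 2834.59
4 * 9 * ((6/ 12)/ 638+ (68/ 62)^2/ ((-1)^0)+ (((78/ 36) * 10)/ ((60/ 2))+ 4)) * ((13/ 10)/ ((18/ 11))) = 850189379/ 5016420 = 169.48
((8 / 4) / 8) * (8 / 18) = 1 / 9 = 0.11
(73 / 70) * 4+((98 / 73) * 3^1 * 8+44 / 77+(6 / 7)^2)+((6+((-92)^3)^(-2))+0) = 473876135230375389 / 10844659199037440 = 43.70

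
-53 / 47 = -1.13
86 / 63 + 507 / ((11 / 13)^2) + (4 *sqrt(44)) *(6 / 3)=16 *sqrt(11) + 5408435 / 7623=762.56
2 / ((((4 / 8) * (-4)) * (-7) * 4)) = 1 / 28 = 0.04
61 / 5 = 12.20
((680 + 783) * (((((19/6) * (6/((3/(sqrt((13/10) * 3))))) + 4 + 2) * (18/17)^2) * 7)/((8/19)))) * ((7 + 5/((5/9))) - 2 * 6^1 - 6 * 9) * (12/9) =-332730090 * sqrt(390)/289 - 3152179800/289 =-33643849.77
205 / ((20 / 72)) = 738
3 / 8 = 0.38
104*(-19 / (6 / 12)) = -3952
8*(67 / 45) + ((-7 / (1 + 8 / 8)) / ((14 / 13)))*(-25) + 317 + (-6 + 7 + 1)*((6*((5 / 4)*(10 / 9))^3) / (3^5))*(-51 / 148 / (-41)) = 489883173907 / 1194364440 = 410.16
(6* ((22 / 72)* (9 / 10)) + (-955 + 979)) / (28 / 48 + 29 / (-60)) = 513 / 2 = 256.50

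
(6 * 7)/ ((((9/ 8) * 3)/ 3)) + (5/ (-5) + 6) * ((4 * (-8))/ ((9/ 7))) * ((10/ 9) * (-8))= 92624/ 81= 1143.51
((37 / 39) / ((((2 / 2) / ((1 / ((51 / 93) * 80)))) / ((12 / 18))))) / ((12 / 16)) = 1147 / 59670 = 0.02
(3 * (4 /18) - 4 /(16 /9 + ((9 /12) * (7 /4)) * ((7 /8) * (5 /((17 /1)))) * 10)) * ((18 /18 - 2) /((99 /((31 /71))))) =512678 /1064535021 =0.00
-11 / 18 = -0.61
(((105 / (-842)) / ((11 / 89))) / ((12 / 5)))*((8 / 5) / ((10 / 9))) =-5607 / 9262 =-0.61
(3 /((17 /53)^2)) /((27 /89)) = 250001 /2601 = 96.12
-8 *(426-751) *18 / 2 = 23400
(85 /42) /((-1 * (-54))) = 85 /2268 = 0.04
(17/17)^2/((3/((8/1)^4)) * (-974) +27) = 0.04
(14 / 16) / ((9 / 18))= 7 / 4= 1.75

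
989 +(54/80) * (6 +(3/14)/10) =5561161/5600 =993.06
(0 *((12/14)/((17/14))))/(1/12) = 0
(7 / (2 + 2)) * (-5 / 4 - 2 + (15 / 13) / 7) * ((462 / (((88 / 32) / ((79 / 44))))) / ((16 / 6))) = -5589171 / 9152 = -610.70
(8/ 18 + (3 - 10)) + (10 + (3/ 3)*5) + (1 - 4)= 49/ 9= 5.44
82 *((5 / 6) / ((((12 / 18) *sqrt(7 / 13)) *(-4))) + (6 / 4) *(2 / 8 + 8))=4059 / 4 - 205 *sqrt(91) / 56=979.83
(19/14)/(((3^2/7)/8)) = 76/9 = 8.44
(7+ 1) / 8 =1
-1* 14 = -14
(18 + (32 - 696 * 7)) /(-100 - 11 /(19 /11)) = 91618 /2021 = 45.33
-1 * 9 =-9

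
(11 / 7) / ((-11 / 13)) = -1.86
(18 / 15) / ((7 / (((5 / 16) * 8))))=3 / 7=0.43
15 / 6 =5 / 2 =2.50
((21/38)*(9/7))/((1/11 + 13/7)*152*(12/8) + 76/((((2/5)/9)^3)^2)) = 1848/25646642608325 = 0.00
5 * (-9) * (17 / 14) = -765 / 14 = -54.64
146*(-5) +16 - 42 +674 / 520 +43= -185043 / 260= -711.70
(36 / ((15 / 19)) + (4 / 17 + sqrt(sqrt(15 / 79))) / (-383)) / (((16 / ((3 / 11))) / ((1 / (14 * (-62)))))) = -556683 / 621670280 + 3 * 15^(1 / 4) * 79^(3 / 4) / 4622301376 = -0.00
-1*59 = -59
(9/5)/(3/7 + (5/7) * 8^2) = 63/1615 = 0.04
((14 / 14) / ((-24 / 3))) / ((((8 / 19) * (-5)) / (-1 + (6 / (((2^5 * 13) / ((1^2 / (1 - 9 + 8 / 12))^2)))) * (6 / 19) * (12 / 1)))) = -238853 / 4026880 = -0.06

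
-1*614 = -614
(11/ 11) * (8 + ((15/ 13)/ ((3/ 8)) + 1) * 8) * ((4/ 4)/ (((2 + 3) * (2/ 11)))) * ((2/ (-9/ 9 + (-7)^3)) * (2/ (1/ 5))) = -1452/ 559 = -2.60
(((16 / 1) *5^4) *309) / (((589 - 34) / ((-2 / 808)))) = -51500 / 3737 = -13.78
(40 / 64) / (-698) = -5 / 5584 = -0.00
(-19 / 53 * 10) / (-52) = 95 / 1378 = 0.07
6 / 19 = 0.32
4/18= 2/9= 0.22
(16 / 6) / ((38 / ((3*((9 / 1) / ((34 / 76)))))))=72 / 17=4.24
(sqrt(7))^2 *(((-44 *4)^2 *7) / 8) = 189728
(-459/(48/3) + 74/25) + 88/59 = -571969/23600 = -24.24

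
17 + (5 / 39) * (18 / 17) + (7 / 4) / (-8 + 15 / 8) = 26067 / 1547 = 16.85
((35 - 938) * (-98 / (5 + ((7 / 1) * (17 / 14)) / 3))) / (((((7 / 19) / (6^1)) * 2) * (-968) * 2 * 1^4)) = -1080891 / 22748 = -47.52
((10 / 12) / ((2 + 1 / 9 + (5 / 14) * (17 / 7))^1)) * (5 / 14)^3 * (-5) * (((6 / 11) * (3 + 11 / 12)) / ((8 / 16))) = -440625 / 1618232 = -0.27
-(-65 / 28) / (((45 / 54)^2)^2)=4212 / 875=4.81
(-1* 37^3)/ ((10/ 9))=-455877/ 10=-45587.70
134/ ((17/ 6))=804/ 17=47.29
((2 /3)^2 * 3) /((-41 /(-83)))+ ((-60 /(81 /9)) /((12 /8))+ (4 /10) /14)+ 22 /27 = -34943 /38745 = -0.90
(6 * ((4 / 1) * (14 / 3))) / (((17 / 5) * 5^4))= 0.05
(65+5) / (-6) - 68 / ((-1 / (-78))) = -15947 / 3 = -5315.67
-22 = -22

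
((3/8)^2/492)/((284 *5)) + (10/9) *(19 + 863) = 980.00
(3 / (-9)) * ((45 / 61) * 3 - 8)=353 / 183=1.93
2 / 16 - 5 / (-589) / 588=86593 / 692664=0.13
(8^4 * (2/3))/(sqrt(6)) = 4096 * sqrt(6)/9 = 1114.79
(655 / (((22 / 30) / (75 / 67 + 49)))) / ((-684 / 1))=-65.45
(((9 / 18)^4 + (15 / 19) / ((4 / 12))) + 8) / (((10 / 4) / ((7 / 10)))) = 22197 / 7600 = 2.92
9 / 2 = 4.50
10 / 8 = 5 / 4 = 1.25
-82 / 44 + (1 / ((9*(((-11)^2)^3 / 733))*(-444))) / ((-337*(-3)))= -13338098552731 / 7157028491316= -1.86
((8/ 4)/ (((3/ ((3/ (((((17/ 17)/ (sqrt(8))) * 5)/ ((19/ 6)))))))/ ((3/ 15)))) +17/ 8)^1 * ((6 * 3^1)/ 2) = 25.57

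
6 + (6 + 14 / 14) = 13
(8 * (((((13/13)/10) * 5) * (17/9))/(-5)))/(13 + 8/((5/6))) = -68/1017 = -0.07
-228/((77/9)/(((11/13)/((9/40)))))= -9120/91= -100.22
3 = 3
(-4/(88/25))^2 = 625/484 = 1.29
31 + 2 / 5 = 157 / 5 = 31.40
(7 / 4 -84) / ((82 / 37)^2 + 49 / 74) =-450401 / 30522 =-14.76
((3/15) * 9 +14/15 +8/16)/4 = 97/120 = 0.81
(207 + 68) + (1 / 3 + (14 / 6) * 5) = 287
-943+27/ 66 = -20737/ 22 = -942.59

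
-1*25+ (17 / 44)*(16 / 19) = -5157 / 209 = -24.67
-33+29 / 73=-32.60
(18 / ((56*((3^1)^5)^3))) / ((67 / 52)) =13 / 747737487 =0.00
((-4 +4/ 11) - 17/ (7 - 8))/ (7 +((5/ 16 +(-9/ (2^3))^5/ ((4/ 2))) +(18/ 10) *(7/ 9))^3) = 5172102697058304000/ 2916011632588138073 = 1.77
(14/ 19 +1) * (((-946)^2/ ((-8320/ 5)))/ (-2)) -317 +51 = 3178129/ 15808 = 201.05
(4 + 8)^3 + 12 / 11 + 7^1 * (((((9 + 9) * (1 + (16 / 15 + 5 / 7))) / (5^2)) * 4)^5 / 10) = 99936162993558347724 / 4029998779296875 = 24798.06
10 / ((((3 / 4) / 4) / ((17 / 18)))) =1360 / 27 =50.37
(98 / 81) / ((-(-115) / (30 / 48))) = 49 / 7452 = 0.01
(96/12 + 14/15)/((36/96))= 1072/45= 23.82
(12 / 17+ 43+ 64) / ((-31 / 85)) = -9155 / 31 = -295.32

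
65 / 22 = 2.95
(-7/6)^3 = -343/216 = -1.59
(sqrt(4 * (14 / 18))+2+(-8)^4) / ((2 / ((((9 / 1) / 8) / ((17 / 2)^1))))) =3 * sqrt(7) / 68+18441 / 68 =271.31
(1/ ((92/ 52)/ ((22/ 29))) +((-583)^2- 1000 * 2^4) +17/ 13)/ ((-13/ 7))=-19659196032/ 112723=-174402.70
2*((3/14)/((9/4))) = 4/21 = 0.19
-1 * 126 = -126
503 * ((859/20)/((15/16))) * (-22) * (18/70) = -114068328/875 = -130363.80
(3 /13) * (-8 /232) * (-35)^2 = -3675 /377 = -9.75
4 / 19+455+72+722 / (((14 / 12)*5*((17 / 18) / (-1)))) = 4478571 / 11305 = 396.16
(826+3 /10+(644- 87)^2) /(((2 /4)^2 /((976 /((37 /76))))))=461486429056 /185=2494521238.14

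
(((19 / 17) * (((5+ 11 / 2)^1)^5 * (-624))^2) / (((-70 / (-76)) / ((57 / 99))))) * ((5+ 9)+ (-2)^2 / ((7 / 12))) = 86414871727157319801 / 935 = 92422322702842053.26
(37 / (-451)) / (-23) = 37 / 10373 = 0.00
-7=-7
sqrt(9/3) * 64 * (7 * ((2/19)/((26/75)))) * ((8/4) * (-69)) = -32514.87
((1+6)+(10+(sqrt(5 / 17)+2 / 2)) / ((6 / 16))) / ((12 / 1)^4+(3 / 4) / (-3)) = 32 * sqrt(85) / 4230093+436 / 248829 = 0.00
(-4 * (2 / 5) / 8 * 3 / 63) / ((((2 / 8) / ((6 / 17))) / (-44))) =352 / 595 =0.59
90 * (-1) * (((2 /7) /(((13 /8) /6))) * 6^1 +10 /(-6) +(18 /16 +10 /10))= -222375 /364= -610.92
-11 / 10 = -1.10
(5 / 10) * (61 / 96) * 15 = 305 / 64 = 4.77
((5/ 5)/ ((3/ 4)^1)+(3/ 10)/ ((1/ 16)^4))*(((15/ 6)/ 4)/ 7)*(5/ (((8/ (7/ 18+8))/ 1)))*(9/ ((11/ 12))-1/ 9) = 4863395165/ 54432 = 89348.09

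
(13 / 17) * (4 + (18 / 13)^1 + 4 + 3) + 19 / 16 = 2899 / 272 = 10.66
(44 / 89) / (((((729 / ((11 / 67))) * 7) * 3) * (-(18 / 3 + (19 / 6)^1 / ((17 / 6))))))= -68 / 91287567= -0.00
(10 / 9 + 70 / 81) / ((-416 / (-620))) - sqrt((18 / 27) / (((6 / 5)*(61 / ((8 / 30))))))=3100 / 1053 - 2*sqrt(183) / 549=2.89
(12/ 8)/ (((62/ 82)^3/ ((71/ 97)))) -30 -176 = -1175887351/ 5779454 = -203.46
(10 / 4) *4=10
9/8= 1.12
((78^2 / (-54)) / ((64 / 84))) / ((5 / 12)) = -3549 / 10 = -354.90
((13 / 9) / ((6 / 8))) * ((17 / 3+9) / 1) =2288 / 81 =28.25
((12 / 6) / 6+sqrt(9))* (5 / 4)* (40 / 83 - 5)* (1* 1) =-3125 / 166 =-18.83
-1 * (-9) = 9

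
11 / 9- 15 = -124 / 9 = -13.78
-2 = -2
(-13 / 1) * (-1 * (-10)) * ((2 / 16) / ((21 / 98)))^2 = -3185 / 72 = -44.24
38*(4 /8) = 19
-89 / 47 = -1.89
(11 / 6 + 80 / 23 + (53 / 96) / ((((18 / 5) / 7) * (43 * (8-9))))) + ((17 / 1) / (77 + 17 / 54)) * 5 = 6.39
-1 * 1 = -1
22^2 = 484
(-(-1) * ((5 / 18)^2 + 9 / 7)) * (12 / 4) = 3091 / 756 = 4.09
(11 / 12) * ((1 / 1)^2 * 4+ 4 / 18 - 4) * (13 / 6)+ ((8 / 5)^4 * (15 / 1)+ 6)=4242187 / 40500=104.75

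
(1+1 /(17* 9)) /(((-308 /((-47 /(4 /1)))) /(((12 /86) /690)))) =47 /6052680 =0.00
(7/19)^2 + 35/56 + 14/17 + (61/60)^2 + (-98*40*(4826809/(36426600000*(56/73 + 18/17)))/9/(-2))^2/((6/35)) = 395876540758957158960017657/151136475449251750920000000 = 2.62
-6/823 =-0.01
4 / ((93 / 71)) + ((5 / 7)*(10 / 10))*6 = 4778 / 651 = 7.34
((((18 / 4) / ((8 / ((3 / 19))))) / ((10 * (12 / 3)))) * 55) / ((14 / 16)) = 297 / 2128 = 0.14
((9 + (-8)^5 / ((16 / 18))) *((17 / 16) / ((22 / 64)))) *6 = -7518420 / 11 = -683492.73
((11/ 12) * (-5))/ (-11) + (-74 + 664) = 7085/ 12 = 590.42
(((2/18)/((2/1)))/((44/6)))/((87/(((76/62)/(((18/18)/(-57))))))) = -361/59334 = -0.01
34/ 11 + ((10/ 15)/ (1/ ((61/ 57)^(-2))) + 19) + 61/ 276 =258632795/ 11296956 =22.89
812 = 812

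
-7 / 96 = -0.07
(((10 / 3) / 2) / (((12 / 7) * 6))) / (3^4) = 35 / 17496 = 0.00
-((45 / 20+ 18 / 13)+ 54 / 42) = -1791 / 364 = -4.92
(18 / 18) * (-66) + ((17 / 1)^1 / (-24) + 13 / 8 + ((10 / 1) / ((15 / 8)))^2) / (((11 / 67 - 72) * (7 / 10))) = -5768429 / 86634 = -66.58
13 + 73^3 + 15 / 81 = 10503815 / 27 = 389030.19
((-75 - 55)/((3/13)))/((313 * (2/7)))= -5915/939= -6.30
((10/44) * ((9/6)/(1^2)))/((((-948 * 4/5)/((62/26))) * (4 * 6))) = -775/17352192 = -0.00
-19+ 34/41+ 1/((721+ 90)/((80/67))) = -40477785/2227817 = -18.17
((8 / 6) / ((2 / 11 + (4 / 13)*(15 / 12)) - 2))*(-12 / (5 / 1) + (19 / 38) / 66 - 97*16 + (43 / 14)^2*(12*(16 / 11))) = 584271103 / 452025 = 1292.56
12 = 12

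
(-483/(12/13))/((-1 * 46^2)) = 91/368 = 0.25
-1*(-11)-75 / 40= 9.12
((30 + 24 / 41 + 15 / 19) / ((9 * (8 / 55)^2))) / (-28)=-24644675 / 4187904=-5.88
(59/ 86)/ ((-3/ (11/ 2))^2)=2.31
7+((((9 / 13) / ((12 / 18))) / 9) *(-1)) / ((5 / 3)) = 901 / 130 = 6.93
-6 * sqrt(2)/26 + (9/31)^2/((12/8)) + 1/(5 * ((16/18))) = 10809/38440-3 * sqrt(2)/13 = -0.05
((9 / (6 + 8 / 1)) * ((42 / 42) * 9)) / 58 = 81 / 812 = 0.10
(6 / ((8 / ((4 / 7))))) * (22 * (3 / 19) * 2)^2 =52272 / 2527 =20.69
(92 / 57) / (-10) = -46 / 285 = -0.16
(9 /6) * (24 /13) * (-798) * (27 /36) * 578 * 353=-4396116564 /13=-338162812.62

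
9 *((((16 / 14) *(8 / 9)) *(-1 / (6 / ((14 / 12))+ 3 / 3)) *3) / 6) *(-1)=32 / 43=0.74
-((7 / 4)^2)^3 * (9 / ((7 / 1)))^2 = -194481 / 4096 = -47.48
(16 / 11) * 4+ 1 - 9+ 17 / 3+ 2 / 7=871 / 231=3.77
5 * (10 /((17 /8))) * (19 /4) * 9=17100 /17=1005.88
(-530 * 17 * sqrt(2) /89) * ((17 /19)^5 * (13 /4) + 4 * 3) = -618585572965 * sqrt(2) /440745622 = -1984.85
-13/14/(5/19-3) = 19/56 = 0.34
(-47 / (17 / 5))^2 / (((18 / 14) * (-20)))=-77315 / 10404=-7.43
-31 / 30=-1.03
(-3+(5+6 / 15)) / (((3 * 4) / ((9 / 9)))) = 1 / 5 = 0.20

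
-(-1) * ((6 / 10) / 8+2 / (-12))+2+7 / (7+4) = 3359 / 1320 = 2.54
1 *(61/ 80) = 61/ 80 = 0.76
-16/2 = -8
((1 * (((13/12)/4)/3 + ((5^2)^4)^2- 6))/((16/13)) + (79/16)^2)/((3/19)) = 2713623047303507/3456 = 785191853965.14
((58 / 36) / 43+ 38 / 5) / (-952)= -29557 / 3684240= -0.01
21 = 21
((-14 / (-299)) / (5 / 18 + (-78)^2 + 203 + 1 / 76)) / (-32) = -1197 / 5143406372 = -0.00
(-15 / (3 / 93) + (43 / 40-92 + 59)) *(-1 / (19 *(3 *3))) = 19877 / 6840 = 2.91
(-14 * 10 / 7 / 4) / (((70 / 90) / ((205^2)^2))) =-11353504017.86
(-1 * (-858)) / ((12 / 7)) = 1001 / 2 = 500.50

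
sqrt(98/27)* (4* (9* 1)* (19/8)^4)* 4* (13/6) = 11859211* sqrt(6)/1536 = 18912.12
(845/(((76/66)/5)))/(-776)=-139425/29488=-4.73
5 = 5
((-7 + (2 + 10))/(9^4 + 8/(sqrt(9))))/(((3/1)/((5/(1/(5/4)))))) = 125/78764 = 0.00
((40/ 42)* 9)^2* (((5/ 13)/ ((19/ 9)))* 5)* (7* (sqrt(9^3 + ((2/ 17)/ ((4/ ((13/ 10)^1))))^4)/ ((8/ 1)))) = 1581.12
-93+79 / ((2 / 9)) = 525 / 2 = 262.50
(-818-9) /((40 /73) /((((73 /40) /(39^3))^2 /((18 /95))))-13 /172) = -1051371348812 /139443592659829601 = -0.00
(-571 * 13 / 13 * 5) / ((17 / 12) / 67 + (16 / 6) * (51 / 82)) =-1699.73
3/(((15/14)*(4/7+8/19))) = 931/330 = 2.82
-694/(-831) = 0.84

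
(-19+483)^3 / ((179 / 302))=30168997888 / 179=168541887.64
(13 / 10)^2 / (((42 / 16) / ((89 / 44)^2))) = 1338649 / 508200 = 2.63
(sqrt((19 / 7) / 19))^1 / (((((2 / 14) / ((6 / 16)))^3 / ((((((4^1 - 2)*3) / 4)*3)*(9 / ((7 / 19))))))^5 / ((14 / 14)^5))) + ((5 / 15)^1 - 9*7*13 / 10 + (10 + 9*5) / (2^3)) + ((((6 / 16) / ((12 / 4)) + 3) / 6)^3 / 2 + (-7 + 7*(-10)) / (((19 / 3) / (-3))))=-801570217 / 21012480 + 4999128268292402480234106845751*sqrt(7) / 1125899906842624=11747447610246053.25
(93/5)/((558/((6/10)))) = 0.02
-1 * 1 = -1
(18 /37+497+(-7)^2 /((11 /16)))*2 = 462970 /407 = 1137.52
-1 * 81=-81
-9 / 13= -0.69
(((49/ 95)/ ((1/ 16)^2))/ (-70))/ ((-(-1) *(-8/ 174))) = 41.03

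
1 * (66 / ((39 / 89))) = 1958 / 13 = 150.62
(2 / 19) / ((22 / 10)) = 10 / 209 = 0.05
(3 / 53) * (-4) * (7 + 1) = -96 / 53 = -1.81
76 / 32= 19 / 8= 2.38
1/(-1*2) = -0.50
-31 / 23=-1.35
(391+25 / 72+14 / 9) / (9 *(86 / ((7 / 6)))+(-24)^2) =198023 / 624672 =0.32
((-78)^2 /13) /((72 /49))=318.50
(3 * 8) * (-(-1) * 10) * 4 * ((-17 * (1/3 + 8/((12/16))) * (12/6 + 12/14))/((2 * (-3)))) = 598400/7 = 85485.71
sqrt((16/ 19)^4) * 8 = 2048/ 361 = 5.67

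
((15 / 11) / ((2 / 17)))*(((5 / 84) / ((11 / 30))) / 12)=2125 / 13552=0.16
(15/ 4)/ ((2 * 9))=5/ 24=0.21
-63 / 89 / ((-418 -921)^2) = -63 / 159569969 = -0.00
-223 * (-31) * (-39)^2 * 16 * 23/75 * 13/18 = 2794566424/75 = 37260885.65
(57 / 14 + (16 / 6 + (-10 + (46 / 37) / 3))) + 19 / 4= 1971 / 1036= 1.90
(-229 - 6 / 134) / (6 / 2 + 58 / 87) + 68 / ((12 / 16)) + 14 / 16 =514277 / 17688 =29.07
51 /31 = 1.65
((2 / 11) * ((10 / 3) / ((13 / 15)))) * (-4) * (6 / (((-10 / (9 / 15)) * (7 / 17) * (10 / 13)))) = 1224 / 385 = 3.18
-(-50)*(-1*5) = -250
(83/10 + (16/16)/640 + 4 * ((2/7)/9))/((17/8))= 339839/85680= 3.97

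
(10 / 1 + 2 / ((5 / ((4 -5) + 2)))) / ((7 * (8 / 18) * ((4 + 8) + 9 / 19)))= 741 / 2765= 0.27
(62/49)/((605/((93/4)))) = 2883/59290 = 0.05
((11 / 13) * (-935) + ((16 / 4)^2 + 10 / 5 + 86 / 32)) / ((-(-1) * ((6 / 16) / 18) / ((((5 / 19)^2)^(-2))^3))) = -1064097626954357290131 / 3173828125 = -335272606154.23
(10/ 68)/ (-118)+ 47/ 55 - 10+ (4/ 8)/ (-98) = -24738101/ 2703085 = -9.15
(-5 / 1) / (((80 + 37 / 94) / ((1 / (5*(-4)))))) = 47 / 15114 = 0.00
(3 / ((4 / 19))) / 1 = 57 / 4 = 14.25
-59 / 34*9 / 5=-531 / 170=-3.12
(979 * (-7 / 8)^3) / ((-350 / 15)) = 143913 / 5120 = 28.11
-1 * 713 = -713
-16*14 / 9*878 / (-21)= 28096 / 27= 1040.59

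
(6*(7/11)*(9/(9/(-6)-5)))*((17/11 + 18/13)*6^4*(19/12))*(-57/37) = 37049984496/756613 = 48968.21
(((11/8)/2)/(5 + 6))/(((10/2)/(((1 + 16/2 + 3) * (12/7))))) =9/35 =0.26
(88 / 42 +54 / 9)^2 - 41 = 10819 / 441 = 24.53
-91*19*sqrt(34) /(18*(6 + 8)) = -247*sqrt(34) /36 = -40.01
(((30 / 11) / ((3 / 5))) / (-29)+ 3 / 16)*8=157 / 638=0.25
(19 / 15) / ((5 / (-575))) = -437 / 3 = -145.67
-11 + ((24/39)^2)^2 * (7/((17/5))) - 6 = -8110769/485537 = -16.70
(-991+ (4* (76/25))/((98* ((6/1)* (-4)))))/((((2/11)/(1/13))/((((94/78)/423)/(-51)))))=1178276/50307075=0.02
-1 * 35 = -35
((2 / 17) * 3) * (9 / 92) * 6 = 81 / 391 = 0.21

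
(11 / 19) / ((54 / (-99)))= -121 / 114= -1.06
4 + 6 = 10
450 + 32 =482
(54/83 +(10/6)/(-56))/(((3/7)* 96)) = 8657/573696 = 0.02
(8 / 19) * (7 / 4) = 14 / 19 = 0.74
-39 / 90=-13 / 30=-0.43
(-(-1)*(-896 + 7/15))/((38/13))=-9191/30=-306.37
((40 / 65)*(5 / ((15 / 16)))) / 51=128 / 1989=0.06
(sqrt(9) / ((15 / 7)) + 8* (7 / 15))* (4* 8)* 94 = 15441.07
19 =19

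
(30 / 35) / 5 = 0.17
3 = 3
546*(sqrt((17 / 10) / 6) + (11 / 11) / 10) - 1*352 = -1487 / 5 + 91*sqrt(255) / 5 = -6.77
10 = 10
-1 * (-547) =547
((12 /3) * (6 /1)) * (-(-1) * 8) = 192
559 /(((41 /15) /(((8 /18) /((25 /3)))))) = 2236 /205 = 10.91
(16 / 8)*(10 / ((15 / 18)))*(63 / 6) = 252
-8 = -8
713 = 713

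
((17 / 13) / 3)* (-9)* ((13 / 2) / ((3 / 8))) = -68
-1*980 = -980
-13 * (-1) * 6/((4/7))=273/2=136.50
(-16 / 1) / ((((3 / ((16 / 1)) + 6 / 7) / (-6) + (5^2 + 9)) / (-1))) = 3584 / 7577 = 0.47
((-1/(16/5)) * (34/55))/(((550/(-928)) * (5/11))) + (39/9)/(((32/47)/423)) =118489177/44000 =2692.94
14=14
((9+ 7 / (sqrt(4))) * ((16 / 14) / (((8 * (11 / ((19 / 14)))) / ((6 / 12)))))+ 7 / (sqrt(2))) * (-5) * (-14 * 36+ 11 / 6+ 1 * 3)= 7113125 / 25872+ 104825 * sqrt(2) / 12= 12628.68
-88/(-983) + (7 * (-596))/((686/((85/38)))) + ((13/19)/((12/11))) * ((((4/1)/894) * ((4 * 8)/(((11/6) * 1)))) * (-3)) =-1862834755/136360777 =-13.66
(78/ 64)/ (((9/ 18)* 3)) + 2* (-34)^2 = 37005/ 16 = 2312.81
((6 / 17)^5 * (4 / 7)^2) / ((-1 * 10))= -62208 / 347864965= -0.00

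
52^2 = 2704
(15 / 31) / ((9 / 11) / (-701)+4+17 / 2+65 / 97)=22439010 / 610695629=0.04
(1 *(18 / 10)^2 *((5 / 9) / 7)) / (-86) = -9 / 3010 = -0.00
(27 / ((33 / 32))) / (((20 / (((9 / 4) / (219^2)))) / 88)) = 144 / 26645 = 0.01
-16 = -16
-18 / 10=-9 / 5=-1.80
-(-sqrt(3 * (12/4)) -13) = 16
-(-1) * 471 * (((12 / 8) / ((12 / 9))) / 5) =4239 / 40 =105.98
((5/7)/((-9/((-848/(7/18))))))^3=609800192000/117649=5183216.11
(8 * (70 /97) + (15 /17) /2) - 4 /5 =89283 /16490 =5.41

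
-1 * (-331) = 331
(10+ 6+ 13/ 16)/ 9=269/ 144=1.87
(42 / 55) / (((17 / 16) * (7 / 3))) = 288 / 935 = 0.31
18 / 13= 1.38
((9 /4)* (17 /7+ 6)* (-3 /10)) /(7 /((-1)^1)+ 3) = 1.42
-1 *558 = -558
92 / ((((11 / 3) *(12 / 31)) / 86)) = 61318 / 11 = 5574.36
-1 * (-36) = 36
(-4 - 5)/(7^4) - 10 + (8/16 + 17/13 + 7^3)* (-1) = -22149459/62426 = -354.81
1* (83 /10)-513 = -5047 /10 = -504.70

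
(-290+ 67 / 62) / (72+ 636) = -5971 / 14632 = -0.41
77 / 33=7 / 3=2.33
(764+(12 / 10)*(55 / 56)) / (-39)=-21425 / 1092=-19.62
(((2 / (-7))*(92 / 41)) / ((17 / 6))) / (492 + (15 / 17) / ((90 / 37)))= -6624 / 14413427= -0.00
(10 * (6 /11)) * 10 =54.55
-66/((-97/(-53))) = -3498/97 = -36.06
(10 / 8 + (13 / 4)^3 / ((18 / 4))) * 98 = 125293 / 144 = 870.09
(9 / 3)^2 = 9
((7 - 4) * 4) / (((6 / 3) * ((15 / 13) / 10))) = 52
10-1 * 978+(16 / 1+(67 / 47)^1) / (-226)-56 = -10877747 / 10622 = -1024.08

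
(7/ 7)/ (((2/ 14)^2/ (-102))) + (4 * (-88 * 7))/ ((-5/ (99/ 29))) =-480774/ 145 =-3315.68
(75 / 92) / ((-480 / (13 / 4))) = -65 / 11776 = -0.01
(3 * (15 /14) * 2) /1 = 45 /7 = 6.43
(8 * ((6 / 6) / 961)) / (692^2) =0.00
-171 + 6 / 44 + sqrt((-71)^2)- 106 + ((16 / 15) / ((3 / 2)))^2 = -9148697 / 44550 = -205.36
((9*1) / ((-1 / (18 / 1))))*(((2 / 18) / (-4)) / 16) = 9 / 32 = 0.28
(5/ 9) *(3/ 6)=5/ 18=0.28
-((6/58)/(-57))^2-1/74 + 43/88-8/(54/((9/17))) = 19998942617/50414767656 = 0.40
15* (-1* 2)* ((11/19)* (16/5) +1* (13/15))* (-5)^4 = -968750/19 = -50986.84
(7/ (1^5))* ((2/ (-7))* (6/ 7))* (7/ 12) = -1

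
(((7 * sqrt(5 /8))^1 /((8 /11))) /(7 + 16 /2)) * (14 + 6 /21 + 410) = 1089 * sqrt(10) /16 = 215.23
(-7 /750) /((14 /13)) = -13 /1500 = -0.01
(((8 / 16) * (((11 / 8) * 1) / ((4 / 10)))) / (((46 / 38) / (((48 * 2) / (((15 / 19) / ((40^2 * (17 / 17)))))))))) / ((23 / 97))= 616299200 / 529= 1165026.84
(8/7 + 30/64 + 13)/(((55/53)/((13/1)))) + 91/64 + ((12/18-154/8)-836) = -670.12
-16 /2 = -8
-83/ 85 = -0.98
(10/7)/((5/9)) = 18/7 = 2.57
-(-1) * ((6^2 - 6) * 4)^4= 207360000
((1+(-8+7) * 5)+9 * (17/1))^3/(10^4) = 3307949/10000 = 330.79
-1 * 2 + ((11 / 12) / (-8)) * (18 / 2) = -3.03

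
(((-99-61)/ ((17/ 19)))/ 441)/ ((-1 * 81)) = 3040/ 607257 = 0.01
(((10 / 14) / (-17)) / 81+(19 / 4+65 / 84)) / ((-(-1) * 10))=53239 / 96390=0.55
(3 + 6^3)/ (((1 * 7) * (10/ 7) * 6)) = 73/ 20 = 3.65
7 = 7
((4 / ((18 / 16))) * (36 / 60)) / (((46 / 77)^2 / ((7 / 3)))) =332024 / 23805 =13.95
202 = 202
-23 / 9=-2.56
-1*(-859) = 859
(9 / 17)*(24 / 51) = 72 / 289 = 0.25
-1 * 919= -919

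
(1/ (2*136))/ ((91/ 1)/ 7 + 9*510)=1/ 1252016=0.00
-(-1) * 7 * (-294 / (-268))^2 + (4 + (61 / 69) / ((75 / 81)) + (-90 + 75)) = -16737631 / 10324700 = -1.62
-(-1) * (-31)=-31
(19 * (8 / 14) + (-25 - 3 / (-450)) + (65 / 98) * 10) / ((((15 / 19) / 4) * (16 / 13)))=-13622297 / 441000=-30.89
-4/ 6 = -2/ 3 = -0.67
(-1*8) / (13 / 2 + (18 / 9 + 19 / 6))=-24 / 35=-0.69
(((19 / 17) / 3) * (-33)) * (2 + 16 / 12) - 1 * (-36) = -254 / 51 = -4.98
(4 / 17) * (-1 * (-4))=16 / 17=0.94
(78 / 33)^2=676 / 121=5.59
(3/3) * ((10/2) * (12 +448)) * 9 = 20700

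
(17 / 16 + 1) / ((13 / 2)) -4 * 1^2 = -383 / 104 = -3.68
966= 966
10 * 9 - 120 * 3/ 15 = 66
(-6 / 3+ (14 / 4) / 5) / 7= -0.19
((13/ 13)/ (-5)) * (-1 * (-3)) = -3/ 5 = -0.60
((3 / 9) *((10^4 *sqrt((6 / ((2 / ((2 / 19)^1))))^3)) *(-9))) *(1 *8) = -1440000 *sqrt(114) / 361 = -42590.01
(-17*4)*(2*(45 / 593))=-6120 / 593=-10.32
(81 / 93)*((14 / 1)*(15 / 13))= 14.07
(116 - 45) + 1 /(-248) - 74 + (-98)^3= -233416361 /248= -941195.00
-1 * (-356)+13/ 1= 369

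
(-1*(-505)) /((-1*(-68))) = 7.43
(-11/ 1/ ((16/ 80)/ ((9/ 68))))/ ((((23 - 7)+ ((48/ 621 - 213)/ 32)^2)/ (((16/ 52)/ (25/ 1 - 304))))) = 2413255680/ 18118453584491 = 0.00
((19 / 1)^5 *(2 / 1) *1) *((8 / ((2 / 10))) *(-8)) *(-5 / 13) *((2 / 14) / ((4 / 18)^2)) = 160451215200 / 91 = 1763200167.03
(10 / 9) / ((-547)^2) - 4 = -10771514 / 2692881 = -4.00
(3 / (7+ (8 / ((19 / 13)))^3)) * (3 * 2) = 41154 / 390959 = 0.11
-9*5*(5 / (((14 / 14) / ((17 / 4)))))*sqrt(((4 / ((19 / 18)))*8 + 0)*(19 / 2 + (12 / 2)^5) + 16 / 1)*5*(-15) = 286875*sqrt(5325643) / 19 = 34843769.10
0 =0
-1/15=-0.07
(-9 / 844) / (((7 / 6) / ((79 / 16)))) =-2133 / 47264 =-0.05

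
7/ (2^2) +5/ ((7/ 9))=229/ 28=8.18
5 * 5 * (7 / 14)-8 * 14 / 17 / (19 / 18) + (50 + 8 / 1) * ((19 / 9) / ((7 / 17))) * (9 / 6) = 6135985 / 13566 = 452.31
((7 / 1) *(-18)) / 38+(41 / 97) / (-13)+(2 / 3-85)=-6302293 / 71877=-87.68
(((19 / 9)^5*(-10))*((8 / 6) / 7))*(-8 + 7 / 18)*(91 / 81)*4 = 352794585520 / 129140163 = 2731.87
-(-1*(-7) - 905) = 898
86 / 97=0.89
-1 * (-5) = 5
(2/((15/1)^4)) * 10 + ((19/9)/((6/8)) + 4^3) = 676504/10125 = 66.82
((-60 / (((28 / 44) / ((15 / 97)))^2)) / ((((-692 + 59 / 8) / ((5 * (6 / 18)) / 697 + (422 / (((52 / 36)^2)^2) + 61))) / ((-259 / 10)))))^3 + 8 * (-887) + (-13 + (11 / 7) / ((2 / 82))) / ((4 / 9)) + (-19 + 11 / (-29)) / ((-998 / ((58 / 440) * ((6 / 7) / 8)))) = -2677996889867244089656632033402481910966712931025056900073 / 162612725211504868556147816371813942125961504381848560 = -16468.56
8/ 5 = 1.60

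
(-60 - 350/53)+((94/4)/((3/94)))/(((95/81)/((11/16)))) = 365.02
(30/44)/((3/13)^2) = 845/66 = 12.80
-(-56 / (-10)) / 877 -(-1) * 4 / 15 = 3424 / 13155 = 0.26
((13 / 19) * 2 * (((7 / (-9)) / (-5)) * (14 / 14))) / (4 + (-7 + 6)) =0.07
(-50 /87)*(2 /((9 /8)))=-800 /783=-1.02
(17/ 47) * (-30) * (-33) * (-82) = -1380060/ 47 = -29362.98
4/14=2/7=0.29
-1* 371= -371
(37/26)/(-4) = -37/104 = -0.36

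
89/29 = 3.07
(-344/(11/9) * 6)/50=-9288/275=-33.77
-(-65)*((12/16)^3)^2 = 47385/4096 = 11.57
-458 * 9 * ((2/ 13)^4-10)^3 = 96018568057250815248/ 23298085122481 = 4121307.29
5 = 5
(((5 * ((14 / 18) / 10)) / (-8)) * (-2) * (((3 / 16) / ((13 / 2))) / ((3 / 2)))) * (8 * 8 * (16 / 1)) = 224 / 117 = 1.91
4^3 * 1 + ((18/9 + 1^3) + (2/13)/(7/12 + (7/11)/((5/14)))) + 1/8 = 10907901/162344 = 67.19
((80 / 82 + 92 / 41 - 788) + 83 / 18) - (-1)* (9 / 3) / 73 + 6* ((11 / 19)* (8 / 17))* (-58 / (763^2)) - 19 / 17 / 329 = -371446851887101169 / 476133433449786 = -780.13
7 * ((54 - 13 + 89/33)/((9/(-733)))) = -24912.13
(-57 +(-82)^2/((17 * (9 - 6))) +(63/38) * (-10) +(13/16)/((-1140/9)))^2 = 326328725414041/96149606400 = 3393.97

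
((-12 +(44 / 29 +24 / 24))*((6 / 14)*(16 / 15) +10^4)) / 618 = -3208480 / 20909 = -153.45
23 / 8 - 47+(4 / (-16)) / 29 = -10239 / 232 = -44.13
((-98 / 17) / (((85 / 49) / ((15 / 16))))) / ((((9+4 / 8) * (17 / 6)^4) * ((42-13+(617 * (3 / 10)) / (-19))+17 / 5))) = -222264 / 989640329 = -0.00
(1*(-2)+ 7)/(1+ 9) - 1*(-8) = 17/2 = 8.50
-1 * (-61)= 61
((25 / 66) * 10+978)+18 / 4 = 65095 / 66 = 986.29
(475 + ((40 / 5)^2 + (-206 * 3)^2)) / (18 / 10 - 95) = -1912315 / 466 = -4103.68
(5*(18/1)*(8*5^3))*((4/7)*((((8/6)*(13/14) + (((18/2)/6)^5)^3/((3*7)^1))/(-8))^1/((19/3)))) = -85504921875/3813376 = -22422.37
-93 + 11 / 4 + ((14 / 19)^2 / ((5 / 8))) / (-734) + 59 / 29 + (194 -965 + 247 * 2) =-28064149719 / 76842460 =-365.22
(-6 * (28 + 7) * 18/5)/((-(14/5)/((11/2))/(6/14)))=4455/7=636.43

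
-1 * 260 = -260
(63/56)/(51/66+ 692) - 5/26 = -0.19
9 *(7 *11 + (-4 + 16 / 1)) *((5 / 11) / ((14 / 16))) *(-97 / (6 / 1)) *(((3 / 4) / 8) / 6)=-129495 / 1232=-105.11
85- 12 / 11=923 / 11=83.91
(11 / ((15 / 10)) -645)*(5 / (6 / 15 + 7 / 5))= -47825 / 27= -1771.30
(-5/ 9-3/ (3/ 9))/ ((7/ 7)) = -86/ 9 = -9.56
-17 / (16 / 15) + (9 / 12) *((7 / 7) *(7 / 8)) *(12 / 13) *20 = -795 / 208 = -3.82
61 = 61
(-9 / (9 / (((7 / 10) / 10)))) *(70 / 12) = -49 / 120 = -0.41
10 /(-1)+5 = -5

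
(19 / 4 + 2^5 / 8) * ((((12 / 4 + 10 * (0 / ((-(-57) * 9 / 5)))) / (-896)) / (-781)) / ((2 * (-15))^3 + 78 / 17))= -85 / 61170019328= -0.00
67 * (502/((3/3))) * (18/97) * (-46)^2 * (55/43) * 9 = 634120637040/4171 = 152030840.82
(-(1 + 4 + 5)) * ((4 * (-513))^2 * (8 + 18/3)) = -589498560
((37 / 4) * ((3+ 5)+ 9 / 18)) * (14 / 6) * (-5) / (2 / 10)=-110075 / 24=-4586.46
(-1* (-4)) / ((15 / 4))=16 / 15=1.07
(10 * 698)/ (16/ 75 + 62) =261750/ 2333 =112.19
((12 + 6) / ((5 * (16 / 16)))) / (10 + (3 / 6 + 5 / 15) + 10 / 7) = 756 / 2575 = 0.29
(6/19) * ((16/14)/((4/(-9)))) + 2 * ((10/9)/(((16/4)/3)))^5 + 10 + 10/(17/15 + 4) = 11.94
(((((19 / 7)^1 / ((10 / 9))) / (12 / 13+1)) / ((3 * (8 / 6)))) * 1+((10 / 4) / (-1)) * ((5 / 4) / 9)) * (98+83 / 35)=-546857 / 183750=-2.98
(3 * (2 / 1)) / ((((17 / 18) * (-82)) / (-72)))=3888 / 697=5.58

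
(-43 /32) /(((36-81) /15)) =43 /96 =0.45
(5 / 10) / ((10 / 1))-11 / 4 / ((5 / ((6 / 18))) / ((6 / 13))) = -9 / 260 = -0.03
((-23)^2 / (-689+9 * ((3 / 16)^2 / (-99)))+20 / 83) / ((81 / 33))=-933211972 / 4348062153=-0.21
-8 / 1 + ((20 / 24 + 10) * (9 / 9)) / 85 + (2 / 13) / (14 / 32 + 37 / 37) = -236833 / 30498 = -7.77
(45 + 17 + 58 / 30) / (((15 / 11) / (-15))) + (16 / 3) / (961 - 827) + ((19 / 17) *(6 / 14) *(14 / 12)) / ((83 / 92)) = -332112001 / 472685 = -702.61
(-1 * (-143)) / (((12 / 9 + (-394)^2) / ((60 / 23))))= 495 / 205988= 0.00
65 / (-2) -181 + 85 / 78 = -8284 / 39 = -212.41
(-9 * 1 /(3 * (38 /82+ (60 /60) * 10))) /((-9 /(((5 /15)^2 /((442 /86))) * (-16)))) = -28208 /2559843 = -0.01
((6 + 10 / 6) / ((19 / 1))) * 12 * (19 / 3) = 92 / 3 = 30.67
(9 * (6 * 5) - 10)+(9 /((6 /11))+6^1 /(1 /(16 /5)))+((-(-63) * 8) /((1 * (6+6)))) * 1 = 3377 /10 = 337.70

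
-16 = -16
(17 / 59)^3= 4913 / 205379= 0.02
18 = 18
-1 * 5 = -5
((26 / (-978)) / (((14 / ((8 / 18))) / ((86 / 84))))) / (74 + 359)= -559 / 280128051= -0.00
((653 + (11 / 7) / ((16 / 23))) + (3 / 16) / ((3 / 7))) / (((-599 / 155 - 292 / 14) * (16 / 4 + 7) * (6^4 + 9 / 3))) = -5691445 / 3066190776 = -0.00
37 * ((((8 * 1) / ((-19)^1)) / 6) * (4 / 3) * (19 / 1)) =-592 / 9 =-65.78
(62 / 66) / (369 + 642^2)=31 / 13613589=0.00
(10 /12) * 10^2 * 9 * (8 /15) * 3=1200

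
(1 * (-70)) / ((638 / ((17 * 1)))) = -595 / 319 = -1.87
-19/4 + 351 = 1385/4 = 346.25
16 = 16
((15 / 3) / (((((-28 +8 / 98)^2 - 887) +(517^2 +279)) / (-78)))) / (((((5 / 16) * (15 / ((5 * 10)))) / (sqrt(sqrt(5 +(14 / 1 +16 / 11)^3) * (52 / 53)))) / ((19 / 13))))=-0.18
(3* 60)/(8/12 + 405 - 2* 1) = 540/1211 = 0.45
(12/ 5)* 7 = 84/ 5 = 16.80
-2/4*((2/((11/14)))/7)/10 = -1/55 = -0.02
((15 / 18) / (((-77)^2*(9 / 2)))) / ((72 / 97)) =485 / 11525976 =0.00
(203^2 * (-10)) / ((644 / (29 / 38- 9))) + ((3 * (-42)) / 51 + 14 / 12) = 469754663 / 89148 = 5269.38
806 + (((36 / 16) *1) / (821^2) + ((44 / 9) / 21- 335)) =240128456033 / 509574996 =471.23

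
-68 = -68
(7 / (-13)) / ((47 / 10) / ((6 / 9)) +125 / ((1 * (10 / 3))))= -140 / 11583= -0.01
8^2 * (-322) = -20608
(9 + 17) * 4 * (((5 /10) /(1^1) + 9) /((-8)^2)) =247 /16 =15.44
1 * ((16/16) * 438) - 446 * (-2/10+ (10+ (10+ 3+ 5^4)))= -1442404/5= -288480.80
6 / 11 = 0.55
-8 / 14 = -4 / 7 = -0.57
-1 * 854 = -854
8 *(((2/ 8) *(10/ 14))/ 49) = 10/ 343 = 0.03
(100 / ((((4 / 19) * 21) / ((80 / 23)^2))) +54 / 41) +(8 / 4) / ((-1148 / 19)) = 35778517 / 130134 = 274.94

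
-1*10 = -10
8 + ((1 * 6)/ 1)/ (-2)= 5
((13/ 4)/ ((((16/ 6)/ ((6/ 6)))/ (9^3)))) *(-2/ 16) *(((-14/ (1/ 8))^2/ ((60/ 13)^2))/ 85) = -26159679/ 34000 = -769.40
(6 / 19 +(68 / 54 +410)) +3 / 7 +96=1824241 / 3591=508.00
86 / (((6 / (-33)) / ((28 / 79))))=-13244 / 79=-167.65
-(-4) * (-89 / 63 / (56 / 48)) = -712 / 147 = -4.84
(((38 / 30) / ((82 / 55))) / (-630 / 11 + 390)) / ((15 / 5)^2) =2299 / 8103240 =0.00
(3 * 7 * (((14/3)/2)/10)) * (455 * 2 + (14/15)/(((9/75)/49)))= 56938/9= 6326.44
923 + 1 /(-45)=41534 /45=922.98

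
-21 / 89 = -0.24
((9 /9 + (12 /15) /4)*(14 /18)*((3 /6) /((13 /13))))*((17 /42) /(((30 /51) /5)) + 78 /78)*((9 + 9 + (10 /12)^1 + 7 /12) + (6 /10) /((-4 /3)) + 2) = 234617 /5400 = 43.45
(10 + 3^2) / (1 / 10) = 190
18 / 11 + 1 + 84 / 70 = 211 / 55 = 3.84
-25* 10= -250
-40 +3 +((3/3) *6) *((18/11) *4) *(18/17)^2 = 22345/3179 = 7.03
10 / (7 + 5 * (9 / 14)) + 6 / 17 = 3238 / 2431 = 1.33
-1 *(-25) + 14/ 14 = 26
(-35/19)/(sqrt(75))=-7 * sqrt(3)/57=-0.21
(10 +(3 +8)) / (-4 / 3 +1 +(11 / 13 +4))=819 / 176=4.65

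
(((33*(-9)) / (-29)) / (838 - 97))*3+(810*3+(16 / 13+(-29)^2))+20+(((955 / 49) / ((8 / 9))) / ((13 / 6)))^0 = 1814593 / 551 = 3293.27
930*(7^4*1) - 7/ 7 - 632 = 2232297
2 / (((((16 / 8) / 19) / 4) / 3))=228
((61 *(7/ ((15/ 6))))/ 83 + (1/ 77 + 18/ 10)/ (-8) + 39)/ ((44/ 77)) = 1043809/ 14608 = 71.45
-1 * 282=-282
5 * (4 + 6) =50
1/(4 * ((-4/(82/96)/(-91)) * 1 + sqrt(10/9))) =-805896/69435917 + 41761083 * sqrt(10)/555487336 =0.23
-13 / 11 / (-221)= 1 / 187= 0.01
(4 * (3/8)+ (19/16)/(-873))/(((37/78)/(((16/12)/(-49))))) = -272129/3165498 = -0.09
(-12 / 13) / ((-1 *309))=4 / 1339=0.00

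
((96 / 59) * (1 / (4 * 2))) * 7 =84 / 59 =1.42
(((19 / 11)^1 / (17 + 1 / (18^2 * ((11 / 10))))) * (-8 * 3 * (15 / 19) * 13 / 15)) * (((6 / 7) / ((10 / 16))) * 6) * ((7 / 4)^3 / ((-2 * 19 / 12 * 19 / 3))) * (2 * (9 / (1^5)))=3610964448 / 54689695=66.03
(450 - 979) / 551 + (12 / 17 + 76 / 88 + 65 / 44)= 860037 / 412148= 2.09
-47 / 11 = -4.27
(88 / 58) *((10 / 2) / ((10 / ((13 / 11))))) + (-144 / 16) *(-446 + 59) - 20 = 100453 / 29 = 3463.90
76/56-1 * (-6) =103/14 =7.36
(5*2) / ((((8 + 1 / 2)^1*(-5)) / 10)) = -40 / 17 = -2.35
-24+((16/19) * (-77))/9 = -5336/171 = -31.20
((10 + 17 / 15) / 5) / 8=167 / 600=0.28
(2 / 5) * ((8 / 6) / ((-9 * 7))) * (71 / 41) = -568 / 38745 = -0.01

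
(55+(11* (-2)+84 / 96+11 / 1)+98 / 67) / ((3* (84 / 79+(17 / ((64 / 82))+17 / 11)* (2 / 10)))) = 143889020 / 53366103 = 2.70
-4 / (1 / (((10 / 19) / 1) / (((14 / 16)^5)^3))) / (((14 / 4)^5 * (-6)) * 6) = 11258999068426240 / 13644477536891652171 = 0.00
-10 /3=-3.33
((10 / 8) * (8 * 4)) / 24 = 5 / 3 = 1.67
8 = 8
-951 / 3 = -317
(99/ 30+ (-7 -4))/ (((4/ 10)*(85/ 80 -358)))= 308/ 5711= 0.05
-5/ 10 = -1/ 2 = -0.50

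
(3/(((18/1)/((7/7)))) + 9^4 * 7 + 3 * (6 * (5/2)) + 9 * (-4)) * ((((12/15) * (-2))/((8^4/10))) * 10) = -1378085/768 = -1794.38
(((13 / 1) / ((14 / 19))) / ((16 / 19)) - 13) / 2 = 1781 / 448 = 3.98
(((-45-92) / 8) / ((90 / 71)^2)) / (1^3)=-690617 / 64800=-10.66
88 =88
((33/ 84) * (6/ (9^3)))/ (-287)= -11/ 976374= -0.00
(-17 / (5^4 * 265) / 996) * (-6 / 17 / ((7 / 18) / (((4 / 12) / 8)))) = 0.00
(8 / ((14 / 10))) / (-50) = -0.11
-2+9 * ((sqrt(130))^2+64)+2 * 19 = 1782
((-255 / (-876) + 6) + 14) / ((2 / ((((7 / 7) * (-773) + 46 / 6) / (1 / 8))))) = -4534600 / 73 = -62117.81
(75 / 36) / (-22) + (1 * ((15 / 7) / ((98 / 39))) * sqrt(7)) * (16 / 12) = -25 / 264 + 390 * sqrt(7) / 343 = 2.91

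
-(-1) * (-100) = -100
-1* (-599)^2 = -358801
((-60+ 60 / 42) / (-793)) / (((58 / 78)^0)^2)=0.07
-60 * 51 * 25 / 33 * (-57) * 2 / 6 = 484500 / 11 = 44045.45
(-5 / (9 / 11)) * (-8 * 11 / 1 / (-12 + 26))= 2420 / 63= 38.41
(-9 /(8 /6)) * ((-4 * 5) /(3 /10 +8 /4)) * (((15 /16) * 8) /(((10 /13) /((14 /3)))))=61425 /23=2670.65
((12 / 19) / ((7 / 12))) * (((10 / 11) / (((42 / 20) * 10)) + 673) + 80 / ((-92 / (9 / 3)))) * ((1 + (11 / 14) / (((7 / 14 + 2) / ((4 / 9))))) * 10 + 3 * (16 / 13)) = 704310892832 / 64303239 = 10952.96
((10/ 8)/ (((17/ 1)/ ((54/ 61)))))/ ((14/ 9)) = 0.04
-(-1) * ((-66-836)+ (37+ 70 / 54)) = -23320 / 27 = -863.70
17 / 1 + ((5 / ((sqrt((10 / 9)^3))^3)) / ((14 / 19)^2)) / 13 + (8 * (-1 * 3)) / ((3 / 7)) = -39 + 7105563 * sqrt(10) / 50960000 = -38.56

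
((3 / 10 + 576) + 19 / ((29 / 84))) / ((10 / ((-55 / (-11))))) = 183087 / 580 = 315.67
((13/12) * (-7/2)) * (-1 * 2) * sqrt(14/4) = 91 * sqrt(14)/24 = 14.19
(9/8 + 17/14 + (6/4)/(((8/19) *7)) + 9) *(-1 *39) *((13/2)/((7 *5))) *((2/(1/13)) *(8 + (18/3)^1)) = -8746257/280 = -31236.63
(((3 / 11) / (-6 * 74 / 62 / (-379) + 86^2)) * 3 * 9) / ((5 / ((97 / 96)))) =30770631 / 152936653760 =0.00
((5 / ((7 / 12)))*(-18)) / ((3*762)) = -0.07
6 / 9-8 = -22 / 3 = -7.33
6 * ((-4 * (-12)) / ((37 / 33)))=9504 / 37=256.86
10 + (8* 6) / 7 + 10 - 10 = 118 / 7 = 16.86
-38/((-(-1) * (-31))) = 38/31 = 1.23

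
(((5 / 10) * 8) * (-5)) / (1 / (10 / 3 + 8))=-680 / 3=-226.67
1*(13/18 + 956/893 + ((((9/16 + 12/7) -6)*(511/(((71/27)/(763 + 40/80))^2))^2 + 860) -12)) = -361230979239457599916216665155/52283822130432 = -6909039250005437.48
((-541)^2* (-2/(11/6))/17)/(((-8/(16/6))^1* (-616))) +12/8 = -124742/14399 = -8.66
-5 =-5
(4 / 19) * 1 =4 / 19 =0.21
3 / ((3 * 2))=1 / 2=0.50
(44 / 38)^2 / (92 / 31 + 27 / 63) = 9548 / 24187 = 0.39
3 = 3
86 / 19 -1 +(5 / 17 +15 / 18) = 9019 / 1938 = 4.65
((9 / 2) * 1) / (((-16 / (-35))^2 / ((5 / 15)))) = 3675 / 512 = 7.18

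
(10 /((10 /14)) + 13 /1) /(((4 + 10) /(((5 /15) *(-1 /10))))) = -9 /140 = -0.06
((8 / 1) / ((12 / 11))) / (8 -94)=-11 / 129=-0.09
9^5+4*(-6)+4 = 59029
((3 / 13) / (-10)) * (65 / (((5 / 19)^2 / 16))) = -8664 / 25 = -346.56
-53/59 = -0.90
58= 58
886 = 886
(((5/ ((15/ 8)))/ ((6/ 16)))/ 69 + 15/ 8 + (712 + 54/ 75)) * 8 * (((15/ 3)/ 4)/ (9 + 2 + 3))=88765499/ 173880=510.50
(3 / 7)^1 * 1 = 3 / 7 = 0.43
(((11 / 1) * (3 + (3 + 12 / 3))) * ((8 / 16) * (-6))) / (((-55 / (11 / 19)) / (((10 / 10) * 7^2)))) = 170.21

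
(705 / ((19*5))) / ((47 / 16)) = 48 / 19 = 2.53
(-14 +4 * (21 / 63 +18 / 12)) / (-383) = 20 / 1149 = 0.02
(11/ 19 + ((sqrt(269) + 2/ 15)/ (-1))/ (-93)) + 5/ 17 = sqrt(269)/ 93 + 394036/ 450585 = 1.05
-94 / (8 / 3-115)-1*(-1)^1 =619 / 337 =1.84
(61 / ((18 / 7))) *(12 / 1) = 854 / 3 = 284.67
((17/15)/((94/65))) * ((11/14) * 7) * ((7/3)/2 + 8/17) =23881/3384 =7.06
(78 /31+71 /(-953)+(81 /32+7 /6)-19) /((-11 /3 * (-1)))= -3.51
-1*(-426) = 426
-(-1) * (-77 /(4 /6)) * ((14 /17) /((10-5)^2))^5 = -62118672 /13865791015625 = -0.00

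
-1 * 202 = -202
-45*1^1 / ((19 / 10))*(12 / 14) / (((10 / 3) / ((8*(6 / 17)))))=-17.20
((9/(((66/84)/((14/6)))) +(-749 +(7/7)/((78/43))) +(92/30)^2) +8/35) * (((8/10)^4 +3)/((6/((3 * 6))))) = -683540056523/93843750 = -7283.81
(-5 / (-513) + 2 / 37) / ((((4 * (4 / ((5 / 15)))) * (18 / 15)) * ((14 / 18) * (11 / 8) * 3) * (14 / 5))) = 4325 / 35076888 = 0.00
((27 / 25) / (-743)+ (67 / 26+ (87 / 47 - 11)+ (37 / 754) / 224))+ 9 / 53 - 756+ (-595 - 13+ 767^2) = 4586694182673559753 / 7814872811200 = 586918.60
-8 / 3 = -2.67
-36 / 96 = -3 / 8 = -0.38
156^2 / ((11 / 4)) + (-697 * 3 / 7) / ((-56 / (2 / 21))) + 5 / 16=8850.28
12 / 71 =0.17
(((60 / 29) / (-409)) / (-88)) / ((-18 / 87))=-5 / 17996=-0.00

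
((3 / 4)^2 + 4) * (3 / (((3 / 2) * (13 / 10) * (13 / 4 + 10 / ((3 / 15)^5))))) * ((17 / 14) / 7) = 6205 / 159266562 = 0.00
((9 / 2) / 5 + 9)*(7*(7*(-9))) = -43659 / 10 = -4365.90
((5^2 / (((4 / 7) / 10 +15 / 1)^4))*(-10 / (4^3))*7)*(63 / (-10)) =0.00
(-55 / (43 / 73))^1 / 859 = -4015 / 36937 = -0.11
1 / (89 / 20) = 20 / 89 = 0.22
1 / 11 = 0.09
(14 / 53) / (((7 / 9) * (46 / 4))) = 36 / 1219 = 0.03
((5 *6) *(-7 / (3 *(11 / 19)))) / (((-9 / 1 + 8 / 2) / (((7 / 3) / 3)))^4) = -638666 / 9021375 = -0.07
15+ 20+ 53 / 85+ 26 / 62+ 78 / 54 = 889012 / 23715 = 37.49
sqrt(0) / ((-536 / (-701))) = 0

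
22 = 22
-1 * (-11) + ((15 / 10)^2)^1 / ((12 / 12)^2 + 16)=757 / 68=11.13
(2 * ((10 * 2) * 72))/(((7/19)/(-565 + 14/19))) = -30876480/7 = -4410925.71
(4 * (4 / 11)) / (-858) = -8 / 4719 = -0.00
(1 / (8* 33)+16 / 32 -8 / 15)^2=169 / 193600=0.00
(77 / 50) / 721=11 / 5150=0.00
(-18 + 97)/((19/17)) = 1343/19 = 70.68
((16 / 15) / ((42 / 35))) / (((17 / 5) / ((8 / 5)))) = 64 / 153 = 0.42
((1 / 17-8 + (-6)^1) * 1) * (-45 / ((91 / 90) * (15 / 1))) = 63990 / 1547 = 41.36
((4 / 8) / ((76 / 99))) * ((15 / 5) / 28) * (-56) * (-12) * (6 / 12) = 23.45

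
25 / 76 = 0.33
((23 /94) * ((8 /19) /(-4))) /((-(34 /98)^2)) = 55223 /258077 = 0.21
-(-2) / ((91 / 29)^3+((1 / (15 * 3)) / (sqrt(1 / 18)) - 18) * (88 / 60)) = 0.43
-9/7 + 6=33/7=4.71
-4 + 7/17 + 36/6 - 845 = -14324/17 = -842.59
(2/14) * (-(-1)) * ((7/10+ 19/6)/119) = 58/12495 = 0.00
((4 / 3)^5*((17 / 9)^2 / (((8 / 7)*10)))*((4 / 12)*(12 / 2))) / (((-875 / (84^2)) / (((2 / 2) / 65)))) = -29001728 / 88846875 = -0.33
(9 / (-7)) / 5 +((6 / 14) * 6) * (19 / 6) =276 / 35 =7.89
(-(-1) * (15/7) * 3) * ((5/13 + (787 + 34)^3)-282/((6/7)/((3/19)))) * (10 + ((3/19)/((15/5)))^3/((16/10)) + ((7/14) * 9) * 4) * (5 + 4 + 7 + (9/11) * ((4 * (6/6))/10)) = 848643851606349504591/521805284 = 1626361168865.34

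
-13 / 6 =-2.17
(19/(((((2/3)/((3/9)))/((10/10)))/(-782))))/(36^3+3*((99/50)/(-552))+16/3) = -205040400/1287852503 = -0.16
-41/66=-0.62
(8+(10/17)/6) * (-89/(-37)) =36757/1887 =19.48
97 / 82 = 1.18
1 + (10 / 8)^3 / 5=89 / 64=1.39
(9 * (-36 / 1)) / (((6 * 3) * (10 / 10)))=-18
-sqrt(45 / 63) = -sqrt(35) / 7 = -0.85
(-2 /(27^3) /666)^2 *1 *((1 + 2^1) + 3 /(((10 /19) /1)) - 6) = 1 /15911359483230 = 0.00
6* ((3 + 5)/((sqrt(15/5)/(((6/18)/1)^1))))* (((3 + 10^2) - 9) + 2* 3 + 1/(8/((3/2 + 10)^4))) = 21119.55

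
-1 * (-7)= 7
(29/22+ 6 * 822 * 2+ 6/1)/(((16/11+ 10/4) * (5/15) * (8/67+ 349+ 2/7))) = 101852261/4752259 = 21.43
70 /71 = 0.99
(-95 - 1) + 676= 580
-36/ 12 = -3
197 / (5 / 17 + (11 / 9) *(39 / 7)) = 27.73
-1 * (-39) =39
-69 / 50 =-1.38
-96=-96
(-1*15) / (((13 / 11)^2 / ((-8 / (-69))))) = -4840 / 3887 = -1.25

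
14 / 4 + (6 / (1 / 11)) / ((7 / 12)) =1633 / 14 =116.64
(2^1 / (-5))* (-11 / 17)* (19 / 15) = 0.33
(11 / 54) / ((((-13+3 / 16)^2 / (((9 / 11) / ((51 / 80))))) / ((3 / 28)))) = 0.00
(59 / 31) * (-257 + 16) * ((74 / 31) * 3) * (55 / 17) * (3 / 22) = -23674635 / 16337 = -1449.14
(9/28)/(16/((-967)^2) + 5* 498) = 8415801/65194405528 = 0.00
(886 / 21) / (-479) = -886 / 10059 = -0.09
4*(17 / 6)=34 / 3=11.33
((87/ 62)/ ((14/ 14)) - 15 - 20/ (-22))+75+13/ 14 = 150956/ 2387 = 63.24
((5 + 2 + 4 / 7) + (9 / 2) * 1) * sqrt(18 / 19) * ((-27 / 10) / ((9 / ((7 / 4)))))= -1521 * sqrt(38) / 1520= -6.17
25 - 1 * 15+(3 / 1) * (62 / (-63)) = 7.05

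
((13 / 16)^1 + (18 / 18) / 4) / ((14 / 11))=0.83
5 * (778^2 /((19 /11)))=1752137.89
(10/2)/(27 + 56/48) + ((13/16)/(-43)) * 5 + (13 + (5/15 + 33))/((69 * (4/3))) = 4706647/8022768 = 0.59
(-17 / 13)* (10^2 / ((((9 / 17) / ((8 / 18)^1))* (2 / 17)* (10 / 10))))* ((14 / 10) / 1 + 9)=-786080 / 81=-9704.69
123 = 123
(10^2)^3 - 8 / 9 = 8999992 / 9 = 999999.11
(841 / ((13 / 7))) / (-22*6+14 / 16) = -47096 / 13637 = -3.45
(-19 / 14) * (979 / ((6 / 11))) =-204611 / 84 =-2435.85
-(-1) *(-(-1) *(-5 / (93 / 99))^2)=27225 / 961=28.33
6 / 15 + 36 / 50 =1.12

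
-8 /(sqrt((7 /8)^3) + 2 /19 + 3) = -4591616 /1658449 + 323456 * sqrt(14) /1658449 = -2.04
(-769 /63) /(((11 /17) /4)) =-52292 /693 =-75.46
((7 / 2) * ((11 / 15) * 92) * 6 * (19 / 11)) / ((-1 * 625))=-12236 / 3125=-3.92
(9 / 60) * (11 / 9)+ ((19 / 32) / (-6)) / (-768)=135263 / 737280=0.18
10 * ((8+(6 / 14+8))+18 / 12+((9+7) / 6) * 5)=6565 / 21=312.62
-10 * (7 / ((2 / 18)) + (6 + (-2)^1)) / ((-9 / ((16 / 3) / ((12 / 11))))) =363.95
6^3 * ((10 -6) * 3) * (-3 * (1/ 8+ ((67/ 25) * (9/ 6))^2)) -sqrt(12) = -79147044/ 625 -2 * sqrt(3) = -126638.73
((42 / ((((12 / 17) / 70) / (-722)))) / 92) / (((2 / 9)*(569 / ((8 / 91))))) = -3866310 / 170131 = -22.73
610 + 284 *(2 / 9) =673.11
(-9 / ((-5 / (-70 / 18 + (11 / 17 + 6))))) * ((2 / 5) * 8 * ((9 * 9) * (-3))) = -1640736 / 425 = -3860.56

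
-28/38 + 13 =12.26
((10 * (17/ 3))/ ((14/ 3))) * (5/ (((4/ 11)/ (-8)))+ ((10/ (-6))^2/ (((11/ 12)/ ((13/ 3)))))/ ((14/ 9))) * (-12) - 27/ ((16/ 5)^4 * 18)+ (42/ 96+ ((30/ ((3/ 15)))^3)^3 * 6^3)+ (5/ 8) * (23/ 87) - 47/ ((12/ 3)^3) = 51037927041024000090956097907049/ 6146359296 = 8303765625000000014798.37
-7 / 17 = -0.41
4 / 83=0.05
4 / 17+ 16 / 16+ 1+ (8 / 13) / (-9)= 4310 / 1989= 2.17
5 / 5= 1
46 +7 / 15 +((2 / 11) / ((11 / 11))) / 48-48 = -673 / 440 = -1.53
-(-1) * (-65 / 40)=-13 / 8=-1.62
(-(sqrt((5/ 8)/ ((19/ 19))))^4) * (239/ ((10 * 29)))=-1195/ 3712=-0.32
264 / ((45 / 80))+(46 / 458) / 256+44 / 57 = 523630005 / 1113856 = 470.11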